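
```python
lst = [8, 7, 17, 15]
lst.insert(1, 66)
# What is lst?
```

[8, 66, 7, 17, 15]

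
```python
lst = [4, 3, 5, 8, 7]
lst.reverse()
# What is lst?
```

[7, 8, 5, 3, 4]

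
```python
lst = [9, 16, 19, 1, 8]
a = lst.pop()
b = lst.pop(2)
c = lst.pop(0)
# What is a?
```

After line 1: lst = [9, 16, 19, 1, 8]
After line 2 (pop() -> a = 8): lst = [9, 16, 19, 1]
After line 3 (pop(2) -> b = 19): lst = [9, 16, 1]
After line 4 (pop(0) -> c = 9): lst = [16, 1]

8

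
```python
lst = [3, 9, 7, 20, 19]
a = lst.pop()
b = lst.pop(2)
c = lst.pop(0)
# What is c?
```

After line 1: lst = [3, 9, 7, 20, 19]
After line 2 (pop() -> a = 19): lst = [3, 9, 7, 20]
After line 3 (pop(2) -> b = 7): lst = [3, 9, 20]
After line 4 (pop(0) -> c = 3): lst = [9, 20]

3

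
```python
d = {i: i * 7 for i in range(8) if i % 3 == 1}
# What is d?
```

{1: 7, 4: 28, 7: 49}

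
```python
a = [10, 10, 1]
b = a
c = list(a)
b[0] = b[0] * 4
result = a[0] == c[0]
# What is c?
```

After line 1: a = [10, 10, 1]
After line 2 (b = a, alias): a = [10, 10, 1], b = [10, 10, 1]
After line 3 (c = list(a) is a copy, new object): c = [10, 10, 1]
After line 4 (b[0] = 10 * 4 = 40; mutates shared a/b): a = b = [40, 10, 1], c = [10, 10, 1]
After line 5 (a[0] = 40, c[0] = 10; result = False)

[10, 10, 1]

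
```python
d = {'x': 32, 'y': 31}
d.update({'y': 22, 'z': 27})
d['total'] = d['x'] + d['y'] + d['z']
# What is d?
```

After line 1: d = {'x': 32, 'y': 31}
After line 2 (y overwritten, z added): d = {'x': 32, 'y': 22, 'z': 27}
After line 3 (total = 32 + 22 + 27 = 81): d = {'x': 32, 'y': 22, 'z': 27, 'total': 81}

{'x': 32, 'y': 22, 'z': 27, 'total': 81}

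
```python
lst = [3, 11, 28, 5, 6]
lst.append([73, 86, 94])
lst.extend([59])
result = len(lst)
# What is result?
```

After line 1: lst = [3, 11, 28, 5, 6]
After line 2 (append adds [73, 86, 94] as single element): lst = [3, 11, 28, 5, 6, [73, 86, 94]]
After line 3 (extend unpacks [59], adds 59): lst = [3, 11, 28, 5, 6, [73, 86, 94], 59]
After line 4: result = len(lst) = 7

7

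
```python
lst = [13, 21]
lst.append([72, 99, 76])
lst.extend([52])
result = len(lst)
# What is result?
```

After line 1: lst = [13, 21]
After line 2 (append adds [72, 99, 76] as single element): lst = [13, 21, [72, 99, 76]]
After line 3 (extend unpacks [52], adds 52): lst = [13, 21, [72, 99, 76], 52]
After line 4: result = len(lst) = 4

4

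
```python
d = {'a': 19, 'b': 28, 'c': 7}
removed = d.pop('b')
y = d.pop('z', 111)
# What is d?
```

After line 1: d = {'a': 19, 'b': 28, 'c': 7}
After line 2 (pop 'b' returns 28): d = {'a': 19, 'c': 7}, removed = 28
After line 3 (pop 'z' missing, returns default 111): d = {'a': 19, 'c': 7}, y = 111

{'a': 19, 'c': 7}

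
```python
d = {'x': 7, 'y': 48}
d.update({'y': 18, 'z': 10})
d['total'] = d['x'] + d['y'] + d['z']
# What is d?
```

After line 1: d = {'x': 7, 'y': 48}
After line 2 (y overwritten, z added): d = {'x': 7, 'y': 18, 'z': 10}
After line 3 (total = 7 + 18 + 10 = 35): d = {'x': 7, 'y': 18, 'z': 10, 'total': 35}

{'x': 7, 'y': 18, 'z': 10, 'total': 35}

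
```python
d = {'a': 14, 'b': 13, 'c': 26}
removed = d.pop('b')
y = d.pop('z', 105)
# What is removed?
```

After line 1: d = {'a': 14, 'b': 13, 'c': 26}
After line 2 (pop 'b' returns 13): d = {'a': 14, 'c': 26}, removed = 13
After line 3 (pop 'z' missing, returns default 105): d = {'a': 14, 'c': 26}, y = 105

13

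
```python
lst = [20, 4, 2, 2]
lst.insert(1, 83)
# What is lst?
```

[20, 83, 4, 2, 2]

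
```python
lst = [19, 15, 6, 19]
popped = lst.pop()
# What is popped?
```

19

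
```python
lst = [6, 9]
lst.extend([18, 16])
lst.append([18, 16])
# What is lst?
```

After line 1: lst = [6, 9]
After line 2 (extend unpacks [18, 16]): lst = [6, 9, 18, 16]
After line 3 (append adds [18, 16] as single element): lst = [6, 9, 18, 16, [18, 16]]

[6, 9, 18, 16, [18, 16]]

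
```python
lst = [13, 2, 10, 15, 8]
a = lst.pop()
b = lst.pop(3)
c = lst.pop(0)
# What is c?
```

After line 1: lst = [13, 2, 10, 15, 8]
After line 2 (pop() -> a = 8): lst = [13, 2, 10, 15]
After line 3 (pop(3) -> b = 15): lst = [13, 2, 10]
After line 4 (pop(0) -> c = 13): lst = [2, 10]

13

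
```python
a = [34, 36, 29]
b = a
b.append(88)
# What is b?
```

After line 1: a = [34, 36, 29]
After line 2 (b = a is an alias, same object): a = [34, 36, 29], b = [34, 36, 29]
After line 3 (b.append mutates the shared list): a = [34, 36, 29, 88], b = [34, 36, 29, 88]

[34, 36, 29, 88]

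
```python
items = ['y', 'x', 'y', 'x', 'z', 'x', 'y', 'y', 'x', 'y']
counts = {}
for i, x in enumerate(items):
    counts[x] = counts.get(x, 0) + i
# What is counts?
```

Initial: counts = {}, items = ['y', 'x', 'y', 'x', 'z', 'x', 'y', 'y', 'x', 'y']
i=0, x='y': counts = {'y': 0}
i=1, x='x': counts = {'y': 0, 'x': 1}
i=2, x='y': counts = {'y': 2, 'x': 1}
i=3, x='x': counts = {'y': 2, 'x': 4}
i=4, x='z': counts = {'y': 2, 'x': 4, 'z': 4}
i=5, x='x': counts = {'y': 2, 'x': 9, 'z': 4}
i=6, x='y': counts = {'y': 8, 'x': 9, 'z': 4}
i=7, x='y': counts = {'y': 15, 'x': 9, 'z': 4}
i=8, x='x': counts = {'y': 15, 'x': 17, 'z': 4}
i=9, x='y': counts = {'y': 24, 'x': 17, 'z': 4}

{'y': 24, 'x': 17, 'z': 4}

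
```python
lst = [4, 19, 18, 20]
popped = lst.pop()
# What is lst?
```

[4, 19, 18]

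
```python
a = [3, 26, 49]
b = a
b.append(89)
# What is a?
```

After line 1: a = [3, 26, 49]
After line 2 (b = a is an alias, same object): a = [3, 26, 49], b = [3, 26, 49]
After line 3 (b.append mutates the shared list): a = [3, 26, 49, 89], b = [3, 26, 49, 89]

[3, 26, 49, 89]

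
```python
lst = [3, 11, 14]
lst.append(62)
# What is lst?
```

[3, 11, 14, 62]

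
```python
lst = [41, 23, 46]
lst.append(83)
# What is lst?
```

[41, 23, 46, 83]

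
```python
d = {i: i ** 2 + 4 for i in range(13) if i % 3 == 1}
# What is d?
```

{1: 5, 4: 20, 7: 53, 10: 104}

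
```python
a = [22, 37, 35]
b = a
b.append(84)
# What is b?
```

After line 1: a = [22, 37, 35]
After line 2 (b = a is an alias, same object): a = [22, 37, 35], b = [22, 37, 35]
After line 3 (b.append mutates the shared list): a = [22, 37, 35, 84], b = [22, 37, 35, 84]

[22, 37, 35, 84]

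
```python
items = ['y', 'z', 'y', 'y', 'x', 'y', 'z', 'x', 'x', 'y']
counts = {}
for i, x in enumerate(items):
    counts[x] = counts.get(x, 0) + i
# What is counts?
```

Initial: counts = {}, items = ['y', 'z', 'y', 'y', 'x', 'y', 'z', 'x', 'x', 'y']
i=0, x='y': counts = {'y': 0}
i=1, x='z': counts = {'y': 0, 'z': 1}
i=2, x='y': counts = {'y': 2, 'z': 1}
i=3, x='y': counts = {'y': 5, 'z': 1}
i=4, x='x': counts = {'y': 5, 'z': 1, 'x': 4}
i=5, x='y': counts = {'y': 10, 'z': 1, 'x': 4}
i=6, x='z': counts = {'y': 10, 'z': 7, 'x': 4}
i=7, x='x': counts = {'y': 10, 'z': 7, 'x': 11}
i=8, x='x': counts = {'y': 10, 'z': 7, 'x': 19}
i=9, x='y': counts = {'y': 19, 'z': 7, 'x': 19}

{'y': 19, 'z': 7, 'x': 19}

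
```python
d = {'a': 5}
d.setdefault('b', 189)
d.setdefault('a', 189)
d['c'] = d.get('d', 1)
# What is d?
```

After line 1: d = {'a': 5}
After line 2 (setdefault adds 'b'=189): d = {'a': 5, 'b': 189}
After line 3 (setdefault 'a' no-op, already exists): d = {'a': 5, 'b': 189}
After line 4 (get('d', 1) returns default since 'd' not in d): d = {'a': 5, 'b': 189, 'c': 1}

{'a': 5, 'b': 189, 'c': 1}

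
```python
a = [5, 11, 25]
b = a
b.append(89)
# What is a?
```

After line 1: a = [5, 11, 25]
After line 2 (b = a is an alias, same object): a = [5, 11, 25], b = [5, 11, 25]
After line 3 (b.append mutates the shared list): a = [5, 11, 25, 89], b = [5, 11, 25, 89]

[5, 11, 25, 89]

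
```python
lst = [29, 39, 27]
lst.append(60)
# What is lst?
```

[29, 39, 27, 60]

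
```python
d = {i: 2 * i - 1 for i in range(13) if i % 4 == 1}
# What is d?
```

{1: 1, 5: 9, 9: 17}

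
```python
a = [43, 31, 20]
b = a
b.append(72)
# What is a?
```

After line 1: a = [43, 31, 20]
After line 2 (b = a is an alias, same object): a = [43, 31, 20], b = [43, 31, 20]
After line 3 (b.append mutates the shared list): a = [43, 31, 20, 72], b = [43, 31, 20, 72]

[43, 31, 20, 72]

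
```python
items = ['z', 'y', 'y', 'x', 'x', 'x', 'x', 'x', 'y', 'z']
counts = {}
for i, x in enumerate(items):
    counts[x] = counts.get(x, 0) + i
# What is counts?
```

Initial: counts = {}, items = ['z', 'y', 'y', 'x', 'x', 'x', 'x', 'x', 'y', 'z']
i=0, x='z': counts = {'z': 0}
i=1, x='y': counts = {'z': 0, 'y': 1}
i=2, x='y': counts = {'z': 0, 'y': 3}
i=3, x='x': counts = {'z': 0, 'y': 3, 'x': 3}
i=4, x='x': counts = {'z': 0, 'y': 3, 'x': 7}
i=5, x='x': counts = {'z': 0, 'y': 3, 'x': 12}
i=6, x='x': counts = {'z': 0, 'y': 3, 'x': 18}
i=7, x='x': counts = {'z': 0, 'y': 3, 'x': 25}
i=8, x='y': counts = {'z': 0, 'y': 11, 'x': 25}
i=9, x='z': counts = {'z': 9, 'y': 11, 'x': 25}

{'z': 9, 'y': 11, 'x': 25}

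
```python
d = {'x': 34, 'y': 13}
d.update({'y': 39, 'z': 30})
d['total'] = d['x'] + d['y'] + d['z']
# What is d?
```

After line 1: d = {'x': 34, 'y': 13}
After line 2 (y overwritten, z added): d = {'x': 34, 'y': 39, 'z': 30}
After line 3 (total = 34 + 39 + 30 = 103): d = {'x': 34, 'y': 39, 'z': 30, 'total': 103}

{'x': 34, 'y': 39, 'z': 30, 'total': 103}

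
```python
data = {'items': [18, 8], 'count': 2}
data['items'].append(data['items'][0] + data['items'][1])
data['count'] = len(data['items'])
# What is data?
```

After line 1: data = {'items': [18, 8], 'count': 2}
After line 2 (append 18 + 8 = 26): data = {'items': [18, 8, 26], 'count': 2}
After line 3 (count = len(items) = 3): data = {'items': [18, 8, 26], 'count': 3}

{'items': [18, 8, 26], 'count': 3}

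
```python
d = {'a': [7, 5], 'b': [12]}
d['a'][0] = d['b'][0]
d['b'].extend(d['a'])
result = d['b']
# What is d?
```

After line 1: d = {'a': [7, 5], 'b': [12]}
After line 2 (a[0] = b[0] = 12): d = {'a': [12, 5], 'b': [12]}
After line 3 (b.extend(a) appends [12, 5]): d = {'a': [12, 5], 'b': [12, 12, 5]}
After line 4: result = d['b'] = [12, 12, 5]

{'a': [12, 5], 'b': [12, 12, 5]}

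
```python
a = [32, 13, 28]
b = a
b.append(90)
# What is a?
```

After line 1: a = [32, 13, 28]
After line 2 (b = a is an alias, same object): a = [32, 13, 28], b = [32, 13, 28]
After line 3 (b.append mutates the shared list): a = [32, 13, 28, 90], b = [32, 13, 28, 90]

[32, 13, 28, 90]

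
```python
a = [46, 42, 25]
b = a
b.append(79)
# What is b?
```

After line 1: a = [46, 42, 25]
After line 2 (b = a is an alias, same object): a = [46, 42, 25], b = [46, 42, 25]
After line 3 (b.append mutates the shared list): a = [46, 42, 25, 79], b = [46, 42, 25, 79]

[46, 42, 25, 79]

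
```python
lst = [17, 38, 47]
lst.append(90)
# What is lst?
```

[17, 38, 47, 90]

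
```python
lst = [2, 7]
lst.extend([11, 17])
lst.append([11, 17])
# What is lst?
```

After line 1: lst = [2, 7]
After line 2 (extend unpacks [11, 17]): lst = [2, 7, 11, 17]
After line 3 (append adds [11, 17] as single element): lst = [2, 7, 11, 17, [11, 17]]

[2, 7, 11, 17, [11, 17]]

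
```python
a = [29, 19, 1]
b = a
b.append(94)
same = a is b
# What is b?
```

After line 1: a = [29, 19, 1]
After line 2 (b = a is an alias, same object): a = [29, 19, 1], b = [29, 19, 1]
After line 3 (b.append mutates the shared list): a = [29, 19, 1, 94], b = [29, 19, 1, 94]
After line 4 (same = a is b; same object -> True): same = True

[29, 19, 1, 94]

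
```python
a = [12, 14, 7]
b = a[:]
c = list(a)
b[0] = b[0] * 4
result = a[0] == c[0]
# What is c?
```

After line 1: a = [12, 14, 7]
After line 2 (b = a[:], copy): a = [12, 14, 7], b = [12, 14, 7]
After line 3 (c = list(a) is a copy, new object): c = [12, 14, 7]
After line 4 (b[0] = 12 * 4 = 48; only b mutates (copy)): a = [12, 14, 7], b = [48, 14, 7], c = [12, 14, 7]
After line 5 (a[0] = 12, c[0] = 12; result = True)

[12, 14, 7]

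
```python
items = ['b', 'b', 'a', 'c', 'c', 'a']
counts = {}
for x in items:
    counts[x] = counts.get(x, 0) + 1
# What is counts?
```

Initial: counts = {}, items = ['b', 'b', 'a', 'c', 'c', 'a']
See 'b': counts = {'b': 1}
See 'b': counts = {'b': 2}
See 'a': counts = {'b': 2, 'a': 1}
See 'c': counts = {'b': 2, 'a': 1, 'c': 1}
See 'c': counts = {'b': 2, 'a': 1, 'c': 2}
See 'a': counts = {'b': 2, 'a': 2, 'c': 2}

{'b': 2, 'a': 2, 'c': 2}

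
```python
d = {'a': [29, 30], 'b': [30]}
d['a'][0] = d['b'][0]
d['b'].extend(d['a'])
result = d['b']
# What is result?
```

After line 1: d = {'a': [29, 30], 'b': [30]}
After line 2 (a[0] = b[0] = 30): d = {'a': [30, 30], 'b': [30]}
After line 3 (b.extend(a) appends [30, 30]): d = {'a': [30, 30], 'b': [30, 30, 30]}
After line 4: result = d['b'] = [30, 30, 30]

[30, 30, 30]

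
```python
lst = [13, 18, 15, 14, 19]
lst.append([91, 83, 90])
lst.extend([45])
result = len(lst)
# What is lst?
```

After line 1: lst = [13, 18, 15, 14, 19]
After line 2 (append adds [91, 83, 90] as single element): lst = [13, 18, 15, 14, 19, [91, 83, 90]]
After line 3 (extend unpacks [45], adds 45): lst = [13, 18, 15, 14, 19, [91, 83, 90], 45]
After line 4: result = len(lst) = 7

[13, 18, 15, 14, 19, [91, 83, 90], 45]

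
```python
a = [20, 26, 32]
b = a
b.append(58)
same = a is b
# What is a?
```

After line 1: a = [20, 26, 32]
After line 2 (b = a is an alias, same object): a = [20, 26, 32], b = [20, 26, 32]
After line 3 (b.append mutates the shared list): a = [20, 26, 32, 58], b = [20, 26, 32, 58]
After line 4 (same = a is b; same object -> True): same = True

[20, 26, 32, 58]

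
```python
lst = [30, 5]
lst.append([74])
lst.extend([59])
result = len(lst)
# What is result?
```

After line 1: lst = [30, 5]
After line 2 (append adds [74] as single element): lst = [30, 5, [74]]
After line 3 (extend unpacks [59], adds 59): lst = [30, 5, [74], 59]
After line 4: result = len(lst) = 4

4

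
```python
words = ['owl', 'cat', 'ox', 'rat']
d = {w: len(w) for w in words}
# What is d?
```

{'owl': 3, 'cat': 3, 'ox': 2, 'rat': 3}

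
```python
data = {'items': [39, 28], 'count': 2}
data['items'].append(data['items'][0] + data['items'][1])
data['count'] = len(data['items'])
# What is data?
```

After line 1: data = {'items': [39, 28], 'count': 2}
After line 2 (append 39 + 28 = 67): data = {'items': [39, 28, 67], 'count': 2}
After line 3 (count = len(items) = 3): data = {'items': [39, 28, 67], 'count': 3}

{'items': [39, 28, 67], 'count': 3}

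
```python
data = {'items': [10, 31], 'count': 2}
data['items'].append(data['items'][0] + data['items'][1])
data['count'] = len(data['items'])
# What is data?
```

After line 1: data = {'items': [10, 31], 'count': 2}
After line 2 (append 10 + 31 = 41): data = {'items': [10, 31, 41], 'count': 2}
After line 3 (count = len(items) = 3): data = {'items': [10, 31, 41], 'count': 3}

{'items': [10, 31, 41], 'count': 3}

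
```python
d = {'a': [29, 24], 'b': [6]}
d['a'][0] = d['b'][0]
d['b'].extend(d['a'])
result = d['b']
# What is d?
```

After line 1: d = {'a': [29, 24], 'b': [6]}
After line 2 (a[0] = b[0] = 6): d = {'a': [6, 24], 'b': [6]}
After line 3 (b.extend(a) appends [6, 24]): d = {'a': [6, 24], 'b': [6, 6, 24]}
After line 4: result = d['b'] = [6, 6, 24]

{'a': [6, 24], 'b': [6, 6, 24]}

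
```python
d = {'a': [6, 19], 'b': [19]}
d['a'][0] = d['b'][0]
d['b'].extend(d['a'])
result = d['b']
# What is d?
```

After line 1: d = {'a': [6, 19], 'b': [19]}
After line 2 (a[0] = b[0] = 19): d = {'a': [19, 19], 'b': [19]}
After line 3 (b.extend(a) appends [19, 19]): d = {'a': [19, 19], 'b': [19, 19, 19]}
After line 4: result = d['b'] = [19, 19, 19]

{'a': [19, 19], 'b': [19, 19, 19]}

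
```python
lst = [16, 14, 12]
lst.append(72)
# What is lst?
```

[16, 14, 12, 72]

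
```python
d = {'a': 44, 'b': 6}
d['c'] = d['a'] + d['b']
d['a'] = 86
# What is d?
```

After line 1: d = {'a': 44, 'b': 6}
After line 2 (d['c'] = 44 + 6): d = {'a': 44, 'b': 6, 'c': 50}
After line 3: d = {'a': 86, 'b': 6, 'c': 50}

{'a': 86, 'b': 6, 'c': 50}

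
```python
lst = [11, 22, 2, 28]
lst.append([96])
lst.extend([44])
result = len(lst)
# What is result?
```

After line 1: lst = [11, 22, 2, 28]
After line 2 (append adds [96] as single element): lst = [11, 22, 2, 28, [96]]
After line 3 (extend unpacks [44], adds 44): lst = [11, 22, 2, 28, [96], 44]
After line 4: result = len(lst) = 6

6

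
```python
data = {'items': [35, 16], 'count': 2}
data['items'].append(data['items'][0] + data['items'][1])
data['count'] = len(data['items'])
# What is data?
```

After line 1: data = {'items': [35, 16], 'count': 2}
After line 2 (append 35 + 16 = 51): data = {'items': [35, 16, 51], 'count': 2}
After line 3 (count = len(items) = 3): data = {'items': [35, 16, 51], 'count': 3}

{'items': [35, 16, 51], 'count': 3}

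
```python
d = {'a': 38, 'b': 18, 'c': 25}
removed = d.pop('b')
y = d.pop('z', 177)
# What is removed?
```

After line 1: d = {'a': 38, 'b': 18, 'c': 25}
After line 2 (pop 'b' returns 18): d = {'a': 38, 'c': 25}, removed = 18
After line 3 (pop 'z' missing, returns default 177): d = {'a': 38, 'c': 25}, y = 177

18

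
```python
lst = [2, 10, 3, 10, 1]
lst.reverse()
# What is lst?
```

[1, 10, 3, 10, 2]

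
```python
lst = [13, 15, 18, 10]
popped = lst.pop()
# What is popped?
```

10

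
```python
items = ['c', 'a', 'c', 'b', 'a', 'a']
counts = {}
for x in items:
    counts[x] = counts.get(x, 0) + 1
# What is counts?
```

Initial: counts = {}, items = ['c', 'a', 'c', 'b', 'a', 'a']
See 'c': counts = {'c': 1}
See 'a': counts = {'c': 1, 'a': 1}
See 'c': counts = {'c': 2, 'a': 1}
See 'b': counts = {'c': 2, 'a': 1, 'b': 1}
See 'a': counts = {'c': 2, 'a': 2, 'b': 1}
See 'a': counts = {'c': 2, 'a': 3, 'b': 1}

{'c': 2, 'a': 3, 'b': 1}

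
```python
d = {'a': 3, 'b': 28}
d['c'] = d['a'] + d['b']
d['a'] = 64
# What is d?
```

After line 1: d = {'a': 3, 'b': 28}
After line 2 (d['c'] = 3 + 28): d = {'a': 3, 'b': 28, 'c': 31}
After line 3: d = {'a': 64, 'b': 28, 'c': 31}

{'a': 64, 'b': 28, 'c': 31}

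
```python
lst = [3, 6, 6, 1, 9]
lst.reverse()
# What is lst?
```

[9, 1, 6, 6, 3]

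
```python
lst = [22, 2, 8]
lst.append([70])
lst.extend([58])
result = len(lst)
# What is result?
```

After line 1: lst = [22, 2, 8]
After line 2 (append adds [70] as single element): lst = [22, 2, 8, [70]]
After line 3 (extend unpacks [58], adds 58): lst = [22, 2, 8, [70], 58]
After line 4: result = len(lst) = 5

5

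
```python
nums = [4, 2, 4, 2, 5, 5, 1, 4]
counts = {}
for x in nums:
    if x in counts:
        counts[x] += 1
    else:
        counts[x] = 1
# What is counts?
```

Initial: counts = {}, nums = [4, 2, 4, 2, 5, 5, 1, 4]
See 4: counts = {4: 1}
See 2: counts = {4: 1, 2: 1}
See 4: counts = {4: 2, 2: 1}
See 2: counts = {4: 2, 2: 2}
See 5: counts = {4: 2, 2: 2, 5: 1}
See 5: counts = {4: 2, 2: 2, 5: 2}
See 1: counts = {4: 2, 2: 2, 5: 2, 1: 1}
See 4: counts = {4: 3, 2: 2, 5: 2, 1: 1}

{4: 3, 2: 2, 5: 2, 1: 1}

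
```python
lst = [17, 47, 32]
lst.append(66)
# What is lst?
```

[17, 47, 32, 66]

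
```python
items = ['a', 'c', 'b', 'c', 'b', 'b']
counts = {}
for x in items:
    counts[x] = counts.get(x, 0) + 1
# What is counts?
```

Initial: counts = {}, items = ['a', 'c', 'b', 'c', 'b', 'b']
See 'a': counts = {'a': 1}
See 'c': counts = {'a': 1, 'c': 1}
See 'b': counts = {'a': 1, 'c': 1, 'b': 1}
See 'c': counts = {'a': 1, 'c': 2, 'b': 1}
See 'b': counts = {'a': 1, 'c': 2, 'b': 2}
See 'b': counts = {'a': 1, 'c': 2, 'b': 3}

{'a': 1, 'c': 2, 'b': 3}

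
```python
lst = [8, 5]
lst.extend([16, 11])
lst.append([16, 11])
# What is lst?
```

After line 1: lst = [8, 5]
After line 2 (extend unpacks [16, 11]): lst = [8, 5, 16, 11]
After line 3 (append adds [16, 11] as single element): lst = [8, 5, 16, 11, [16, 11]]

[8, 5, 16, 11, [16, 11]]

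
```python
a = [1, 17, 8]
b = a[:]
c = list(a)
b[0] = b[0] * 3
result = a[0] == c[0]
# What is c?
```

After line 1: a = [1, 17, 8]
After line 2 (b = a[:], copy): a = [1, 17, 8], b = [1, 17, 8]
After line 3 (c = list(a) is a copy, new object): c = [1, 17, 8]
After line 4 (b[0] = 1 * 3 = 3; only b mutates (copy)): a = [1, 17, 8], b = [3, 17, 8], c = [1, 17, 8]
After line 5 (a[0] = 1, c[0] = 1; result = True)

[1, 17, 8]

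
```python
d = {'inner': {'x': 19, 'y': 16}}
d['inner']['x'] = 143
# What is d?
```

After line 1: d = {'inner': {'x': 19, 'y': 16}}
After line 2 (inner x overwritten): d = {'inner': {'x': 143, 'y': 16}}

{'inner': {'x': 143, 'y': 16}}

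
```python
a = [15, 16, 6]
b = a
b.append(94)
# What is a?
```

After line 1: a = [15, 16, 6]
After line 2 (b = a is an alias, same object): a = [15, 16, 6], b = [15, 16, 6]
After line 3 (b.append mutates the shared list): a = [15, 16, 6, 94], b = [15, 16, 6, 94]

[15, 16, 6, 94]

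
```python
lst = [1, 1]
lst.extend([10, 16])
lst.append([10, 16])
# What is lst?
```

After line 1: lst = [1, 1]
After line 2 (extend unpacks [10, 16]): lst = [1, 1, 10, 16]
After line 3 (append adds [10, 16] as single element): lst = [1, 1, 10, 16, [10, 16]]

[1, 1, 10, 16, [10, 16]]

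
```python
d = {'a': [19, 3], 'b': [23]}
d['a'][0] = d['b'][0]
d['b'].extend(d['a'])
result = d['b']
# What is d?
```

After line 1: d = {'a': [19, 3], 'b': [23]}
After line 2 (a[0] = b[0] = 23): d = {'a': [23, 3], 'b': [23]}
After line 3 (b.extend(a) appends [23, 3]): d = {'a': [23, 3], 'b': [23, 23, 3]}
After line 4: result = d['b'] = [23, 23, 3]

{'a': [23, 3], 'b': [23, 23, 3]}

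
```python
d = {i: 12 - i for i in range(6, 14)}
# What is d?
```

{6: 6, 7: 5, 8: 4, 9: 3, 10: 2, 11: 1, 12: 0, 13: -1}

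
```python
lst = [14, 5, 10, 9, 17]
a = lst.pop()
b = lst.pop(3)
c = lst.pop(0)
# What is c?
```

After line 1: lst = [14, 5, 10, 9, 17]
After line 2 (pop() -> a = 17): lst = [14, 5, 10, 9]
After line 3 (pop(3) -> b = 9): lst = [14, 5, 10]
After line 4 (pop(0) -> c = 14): lst = [5, 10]

14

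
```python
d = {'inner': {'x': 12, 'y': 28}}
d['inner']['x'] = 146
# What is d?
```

After line 1: d = {'inner': {'x': 12, 'y': 28}}
After line 2 (inner x overwritten): d = {'inner': {'x': 146, 'y': 28}}

{'inner': {'x': 146, 'y': 28}}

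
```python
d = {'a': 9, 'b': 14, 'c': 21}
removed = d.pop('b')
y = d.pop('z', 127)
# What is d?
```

After line 1: d = {'a': 9, 'b': 14, 'c': 21}
After line 2 (pop 'b' returns 14): d = {'a': 9, 'c': 21}, removed = 14
After line 3 (pop 'z' missing, returns default 127): d = {'a': 9, 'c': 21}, y = 127

{'a': 9, 'c': 21}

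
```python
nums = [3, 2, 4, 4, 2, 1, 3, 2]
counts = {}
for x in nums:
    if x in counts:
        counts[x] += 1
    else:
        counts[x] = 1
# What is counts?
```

Initial: counts = {}, nums = [3, 2, 4, 4, 2, 1, 3, 2]
See 3: counts = {3: 1}
See 2: counts = {3: 1, 2: 1}
See 4: counts = {3: 1, 2: 1, 4: 1}
See 4: counts = {3: 1, 2: 1, 4: 2}
See 2: counts = {3: 1, 2: 2, 4: 2}
See 1: counts = {3: 1, 2: 2, 4: 2, 1: 1}
See 3: counts = {3: 2, 2: 2, 4: 2, 1: 1}
See 2: counts = {3: 2, 2: 3, 4: 2, 1: 1}

{3: 2, 2: 3, 4: 2, 1: 1}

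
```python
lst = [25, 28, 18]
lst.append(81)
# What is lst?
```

[25, 28, 18, 81]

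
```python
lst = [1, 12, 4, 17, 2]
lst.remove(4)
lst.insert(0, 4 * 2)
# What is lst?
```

After line 1: lst = [1, 12, 4, 17, 2]
After line 2 (remove first 4): lst = [1, 12, 17, 2]
After line 3 (insert 8 at index 0): lst = [8, 1, 12, 17, 2]

[8, 1, 12, 17, 2]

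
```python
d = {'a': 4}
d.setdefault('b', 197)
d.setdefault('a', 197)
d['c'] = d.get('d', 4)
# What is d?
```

After line 1: d = {'a': 4}
After line 2 (setdefault adds 'b'=197): d = {'a': 4, 'b': 197}
After line 3 (setdefault 'a' no-op, already exists): d = {'a': 4, 'b': 197}
After line 4 (get('d', 4) returns default since 'd' not in d): d = {'a': 4, 'b': 197, 'c': 4}

{'a': 4, 'b': 197, 'c': 4}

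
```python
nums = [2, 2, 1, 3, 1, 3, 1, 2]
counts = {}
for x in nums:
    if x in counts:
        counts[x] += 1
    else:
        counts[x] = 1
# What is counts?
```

Initial: counts = {}, nums = [2, 2, 1, 3, 1, 3, 1, 2]
See 2: counts = {2: 1}
See 2: counts = {2: 2}
See 1: counts = {2: 2, 1: 1}
See 3: counts = {2: 2, 1: 1, 3: 1}
See 1: counts = {2: 2, 1: 2, 3: 1}
See 3: counts = {2: 2, 1: 2, 3: 2}
See 1: counts = {2: 2, 1: 3, 3: 2}
See 2: counts = {2: 3, 1: 3, 3: 2}

{2: 3, 1: 3, 3: 2}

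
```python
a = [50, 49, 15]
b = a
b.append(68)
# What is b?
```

After line 1: a = [50, 49, 15]
After line 2 (b = a is an alias, same object): a = [50, 49, 15], b = [50, 49, 15]
After line 3 (b.append mutates the shared list): a = [50, 49, 15, 68], b = [50, 49, 15, 68]

[50, 49, 15, 68]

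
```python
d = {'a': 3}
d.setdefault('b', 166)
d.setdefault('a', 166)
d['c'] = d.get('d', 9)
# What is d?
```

After line 1: d = {'a': 3}
After line 2 (setdefault adds 'b'=166): d = {'a': 3, 'b': 166}
After line 3 (setdefault 'a' no-op, already exists): d = {'a': 3, 'b': 166}
After line 4 (get('d', 9) returns default since 'd' not in d): d = {'a': 3, 'b': 166, 'c': 9}

{'a': 3, 'b': 166, 'c': 9}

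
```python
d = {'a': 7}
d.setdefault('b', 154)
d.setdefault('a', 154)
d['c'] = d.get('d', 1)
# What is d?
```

After line 1: d = {'a': 7}
After line 2 (setdefault adds 'b'=154): d = {'a': 7, 'b': 154}
After line 3 (setdefault 'a' no-op, already exists): d = {'a': 7, 'b': 154}
After line 4 (get('d', 1) returns default since 'd' not in d): d = {'a': 7, 'b': 154, 'c': 1}

{'a': 7, 'b': 154, 'c': 1}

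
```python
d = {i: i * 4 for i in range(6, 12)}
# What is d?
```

{6: 24, 7: 28, 8: 32, 9: 36, 10: 40, 11: 44}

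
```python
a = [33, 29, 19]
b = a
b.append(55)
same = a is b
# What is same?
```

After line 1: a = [33, 29, 19]
After line 2 (b = a is an alias, same object): a = [33, 29, 19], b = [33, 29, 19]
After line 3 (b.append mutates the shared list): a = [33, 29, 19, 55], b = [33, 29, 19, 55]
After line 4 (same = a is b; same object -> True): same = True

True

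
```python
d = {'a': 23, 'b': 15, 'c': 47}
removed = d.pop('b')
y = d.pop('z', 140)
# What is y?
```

After line 1: d = {'a': 23, 'b': 15, 'c': 47}
After line 2 (pop 'b' returns 15): d = {'a': 23, 'c': 47}, removed = 15
After line 3 (pop 'z' missing, returns default 140): d = {'a': 23, 'c': 47}, y = 140

140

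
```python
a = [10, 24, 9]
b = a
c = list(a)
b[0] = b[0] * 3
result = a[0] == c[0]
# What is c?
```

After line 1: a = [10, 24, 9]
After line 2 (b = a, alias): a = [10, 24, 9], b = [10, 24, 9]
After line 3 (c = list(a) is a copy, new object): c = [10, 24, 9]
After line 4 (b[0] = 10 * 3 = 30; mutates shared a/b): a = b = [30, 24, 9], c = [10, 24, 9]
After line 5 (a[0] = 30, c[0] = 10; result = False)

[10, 24, 9]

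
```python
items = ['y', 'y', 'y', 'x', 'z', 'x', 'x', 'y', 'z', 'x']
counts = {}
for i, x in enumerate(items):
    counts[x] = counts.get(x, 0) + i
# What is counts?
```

Initial: counts = {}, items = ['y', 'y', 'y', 'x', 'z', 'x', 'x', 'y', 'z', 'x']
i=0, x='y': counts = {'y': 0}
i=1, x='y': counts = {'y': 1}
i=2, x='y': counts = {'y': 3}
i=3, x='x': counts = {'y': 3, 'x': 3}
i=4, x='z': counts = {'y': 3, 'x': 3, 'z': 4}
i=5, x='x': counts = {'y': 3, 'x': 8, 'z': 4}
i=6, x='x': counts = {'y': 3, 'x': 14, 'z': 4}
i=7, x='y': counts = {'y': 10, 'x': 14, 'z': 4}
i=8, x='z': counts = {'y': 10, 'x': 14, 'z': 12}
i=9, x='x': counts = {'y': 10, 'x': 23, 'z': 12}

{'y': 10, 'x': 23, 'z': 12}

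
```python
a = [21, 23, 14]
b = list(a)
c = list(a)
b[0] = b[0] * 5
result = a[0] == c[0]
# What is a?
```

After line 1: a = [21, 23, 14]
After line 2 (b = list(a), copy): a = [21, 23, 14], b = [21, 23, 14]
After line 3 (c = list(a) is a copy, new object): c = [21, 23, 14]
After line 4 (b[0] = 21 * 5 = 105; only b mutates (copy)): a = [21, 23, 14], b = [105, 23, 14], c = [21, 23, 14]
After line 5 (a[0] = 21, c[0] = 21; result = True)

[21, 23, 14]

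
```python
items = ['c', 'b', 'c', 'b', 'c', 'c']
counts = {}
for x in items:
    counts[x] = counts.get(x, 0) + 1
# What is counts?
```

Initial: counts = {}, items = ['c', 'b', 'c', 'b', 'c', 'c']
See 'c': counts = {'c': 1}
See 'b': counts = {'c': 1, 'b': 1}
See 'c': counts = {'c': 2, 'b': 1}
See 'b': counts = {'c': 2, 'b': 2}
See 'c': counts = {'c': 3, 'b': 2}
See 'c': counts = {'c': 4, 'b': 2}

{'c': 4, 'b': 2}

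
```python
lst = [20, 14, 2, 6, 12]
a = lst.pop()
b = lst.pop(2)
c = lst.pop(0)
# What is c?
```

After line 1: lst = [20, 14, 2, 6, 12]
After line 2 (pop() -> a = 12): lst = [20, 14, 2, 6]
After line 3 (pop(2) -> b = 2): lst = [20, 14, 6]
After line 4 (pop(0) -> c = 20): lst = [14, 6]

20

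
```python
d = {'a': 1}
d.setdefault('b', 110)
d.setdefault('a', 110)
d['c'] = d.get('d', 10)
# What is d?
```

After line 1: d = {'a': 1}
After line 2 (setdefault adds 'b'=110): d = {'a': 1, 'b': 110}
After line 3 (setdefault 'a' no-op, already exists): d = {'a': 1, 'b': 110}
After line 4 (get('d', 10) returns default since 'd' not in d): d = {'a': 1, 'b': 110, 'c': 10}

{'a': 1, 'b': 110, 'c': 10}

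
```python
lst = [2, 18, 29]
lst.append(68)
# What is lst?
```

[2, 18, 29, 68]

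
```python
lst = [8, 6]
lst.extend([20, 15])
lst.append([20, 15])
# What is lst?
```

After line 1: lst = [8, 6]
After line 2 (extend unpacks [20, 15]): lst = [8, 6, 20, 15]
After line 3 (append adds [20, 15] as single element): lst = [8, 6, 20, 15, [20, 15]]

[8, 6, 20, 15, [20, 15]]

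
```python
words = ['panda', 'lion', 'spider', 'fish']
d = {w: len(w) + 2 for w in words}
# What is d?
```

{'panda': 7, 'lion': 6, 'spider': 8, 'fish': 6}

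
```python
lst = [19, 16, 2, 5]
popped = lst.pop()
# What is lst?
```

[19, 16, 2]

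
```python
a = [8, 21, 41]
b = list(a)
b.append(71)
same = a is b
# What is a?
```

After line 1: a = [8, 21, 41]
After line 2 (b = list(a) is a shallow copy, new object): a = [8, 21, 41], b = [8, 21, 41]
After line 3 (append only mutates b): a = [8, 21, 41], b = [8, 21, 41, 71]
After line 4 (same = a is b; different objects -> False): same = False

[8, 21, 41]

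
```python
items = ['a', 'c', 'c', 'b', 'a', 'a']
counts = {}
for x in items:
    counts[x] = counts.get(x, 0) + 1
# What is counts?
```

Initial: counts = {}, items = ['a', 'c', 'c', 'b', 'a', 'a']
See 'a': counts = {'a': 1}
See 'c': counts = {'a': 1, 'c': 1}
See 'c': counts = {'a': 1, 'c': 2}
See 'b': counts = {'a': 1, 'c': 2, 'b': 1}
See 'a': counts = {'a': 2, 'c': 2, 'b': 1}
See 'a': counts = {'a': 3, 'c': 2, 'b': 1}

{'a': 3, 'c': 2, 'b': 1}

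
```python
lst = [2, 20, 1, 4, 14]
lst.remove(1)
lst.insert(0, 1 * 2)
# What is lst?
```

After line 1: lst = [2, 20, 1, 4, 14]
After line 2 (remove first 1): lst = [2, 20, 4, 14]
After line 3 (insert 2 at index 0): lst = [2, 2, 20, 4, 14]

[2, 2, 20, 4, 14]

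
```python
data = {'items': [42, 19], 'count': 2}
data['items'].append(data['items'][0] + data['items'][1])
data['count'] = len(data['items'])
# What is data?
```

After line 1: data = {'items': [42, 19], 'count': 2}
After line 2 (append 42 + 19 = 61): data = {'items': [42, 19, 61], 'count': 2}
After line 3 (count = len(items) = 3): data = {'items': [42, 19, 61], 'count': 3}

{'items': [42, 19, 61], 'count': 3}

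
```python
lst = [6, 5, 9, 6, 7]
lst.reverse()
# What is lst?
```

[7, 6, 9, 5, 6]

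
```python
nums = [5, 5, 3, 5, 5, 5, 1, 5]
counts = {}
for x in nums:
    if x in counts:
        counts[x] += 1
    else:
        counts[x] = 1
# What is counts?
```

Initial: counts = {}, nums = [5, 5, 3, 5, 5, 5, 1, 5]
See 5: counts = {5: 1}
See 5: counts = {5: 2}
See 3: counts = {5: 2, 3: 1}
See 5: counts = {5: 3, 3: 1}
See 5: counts = {5: 4, 3: 1}
See 5: counts = {5: 5, 3: 1}
See 1: counts = {5: 5, 3: 1, 1: 1}
See 5: counts = {5: 6, 3: 1, 1: 1}

{5: 6, 3: 1, 1: 1}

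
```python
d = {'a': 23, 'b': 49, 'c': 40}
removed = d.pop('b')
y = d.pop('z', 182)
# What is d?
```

After line 1: d = {'a': 23, 'b': 49, 'c': 40}
After line 2 (pop 'b' returns 49): d = {'a': 23, 'c': 40}, removed = 49
After line 3 (pop 'z' missing, returns default 182): d = {'a': 23, 'c': 40}, y = 182

{'a': 23, 'c': 40}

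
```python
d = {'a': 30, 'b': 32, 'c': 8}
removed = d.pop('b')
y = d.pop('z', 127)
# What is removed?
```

After line 1: d = {'a': 30, 'b': 32, 'c': 8}
After line 2 (pop 'b' returns 32): d = {'a': 30, 'c': 8}, removed = 32
After line 3 (pop 'z' missing, returns default 127): d = {'a': 30, 'c': 8}, y = 127

32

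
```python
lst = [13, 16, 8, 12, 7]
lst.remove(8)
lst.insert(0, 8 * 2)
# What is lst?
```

After line 1: lst = [13, 16, 8, 12, 7]
After line 2 (remove first 8): lst = [13, 16, 12, 7]
After line 3 (insert 16 at index 0): lst = [16, 13, 16, 12, 7]

[16, 13, 16, 12, 7]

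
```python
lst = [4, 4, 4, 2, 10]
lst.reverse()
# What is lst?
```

[10, 2, 4, 4, 4]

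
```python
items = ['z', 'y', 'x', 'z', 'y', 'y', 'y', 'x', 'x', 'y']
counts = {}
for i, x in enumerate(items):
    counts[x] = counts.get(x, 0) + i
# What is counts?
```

Initial: counts = {}, items = ['z', 'y', 'x', 'z', 'y', 'y', 'y', 'x', 'x', 'y']
i=0, x='z': counts = {'z': 0}
i=1, x='y': counts = {'z': 0, 'y': 1}
i=2, x='x': counts = {'z': 0, 'y': 1, 'x': 2}
i=3, x='z': counts = {'z': 3, 'y': 1, 'x': 2}
i=4, x='y': counts = {'z': 3, 'y': 5, 'x': 2}
i=5, x='y': counts = {'z': 3, 'y': 10, 'x': 2}
i=6, x='y': counts = {'z': 3, 'y': 16, 'x': 2}
i=7, x='x': counts = {'z': 3, 'y': 16, 'x': 9}
i=8, x='x': counts = {'z': 3, 'y': 16, 'x': 17}
i=9, x='y': counts = {'z': 3, 'y': 25, 'x': 17}

{'z': 3, 'y': 25, 'x': 17}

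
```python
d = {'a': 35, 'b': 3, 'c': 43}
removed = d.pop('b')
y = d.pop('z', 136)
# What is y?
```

After line 1: d = {'a': 35, 'b': 3, 'c': 43}
After line 2 (pop 'b' returns 3): d = {'a': 35, 'c': 43}, removed = 3
After line 3 (pop 'z' missing, returns default 136): d = {'a': 35, 'c': 43}, y = 136

136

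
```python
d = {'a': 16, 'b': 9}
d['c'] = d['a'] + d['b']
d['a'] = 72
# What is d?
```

After line 1: d = {'a': 16, 'b': 9}
After line 2 (d['c'] = 16 + 9): d = {'a': 16, 'b': 9, 'c': 25}
After line 3: d = {'a': 72, 'b': 9, 'c': 25}

{'a': 72, 'b': 9, 'c': 25}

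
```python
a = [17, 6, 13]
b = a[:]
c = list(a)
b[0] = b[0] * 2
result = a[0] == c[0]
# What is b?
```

After line 1: a = [17, 6, 13]
After line 2 (b = a[:], copy): a = [17, 6, 13], b = [17, 6, 13]
After line 3 (c = list(a) is a copy, new object): c = [17, 6, 13]
After line 4 (b[0] = 17 * 2 = 34; only b mutates (copy)): a = [17, 6, 13], b = [34, 6, 13], c = [17, 6, 13]
After line 5 (a[0] = 17, c[0] = 17; result = True)

[34, 6, 13]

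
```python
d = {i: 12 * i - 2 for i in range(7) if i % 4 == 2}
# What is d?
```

{2: 22, 6: 70}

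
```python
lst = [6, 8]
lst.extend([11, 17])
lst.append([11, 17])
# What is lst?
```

After line 1: lst = [6, 8]
After line 2 (extend unpacks [11, 17]): lst = [6, 8, 11, 17]
After line 3 (append adds [11, 17] as single element): lst = [6, 8, 11, 17, [11, 17]]

[6, 8, 11, 17, [11, 17]]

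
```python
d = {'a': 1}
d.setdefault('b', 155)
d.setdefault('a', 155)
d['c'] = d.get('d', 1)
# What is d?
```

After line 1: d = {'a': 1}
After line 2 (setdefault adds 'b'=155): d = {'a': 1, 'b': 155}
After line 3 (setdefault 'a' no-op, already exists): d = {'a': 1, 'b': 155}
After line 4 (get('d', 1) returns default since 'd' not in d): d = {'a': 1, 'b': 155, 'c': 1}

{'a': 1, 'b': 155, 'c': 1}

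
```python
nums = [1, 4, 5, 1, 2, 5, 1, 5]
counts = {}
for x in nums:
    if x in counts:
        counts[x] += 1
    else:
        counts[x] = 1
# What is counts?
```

Initial: counts = {}, nums = [1, 4, 5, 1, 2, 5, 1, 5]
See 1: counts = {1: 1}
See 4: counts = {1: 1, 4: 1}
See 5: counts = {1: 1, 4: 1, 5: 1}
See 1: counts = {1: 2, 4: 1, 5: 1}
See 2: counts = {1: 2, 4: 1, 5: 1, 2: 1}
See 5: counts = {1: 2, 4: 1, 5: 2, 2: 1}
See 1: counts = {1: 3, 4: 1, 5: 2, 2: 1}
See 5: counts = {1: 3, 4: 1, 5: 3, 2: 1}

{1: 3, 4: 1, 5: 3, 2: 1}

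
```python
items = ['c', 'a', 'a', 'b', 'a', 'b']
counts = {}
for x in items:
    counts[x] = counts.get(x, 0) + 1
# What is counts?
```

Initial: counts = {}, items = ['c', 'a', 'a', 'b', 'a', 'b']
See 'c': counts = {'c': 1}
See 'a': counts = {'c': 1, 'a': 1}
See 'a': counts = {'c': 1, 'a': 2}
See 'b': counts = {'c': 1, 'a': 2, 'b': 1}
See 'a': counts = {'c': 1, 'a': 3, 'b': 1}
See 'b': counts = {'c': 1, 'a': 3, 'b': 2}

{'c': 1, 'a': 3, 'b': 2}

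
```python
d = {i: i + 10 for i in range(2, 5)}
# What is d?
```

{2: 12, 3: 13, 4: 14}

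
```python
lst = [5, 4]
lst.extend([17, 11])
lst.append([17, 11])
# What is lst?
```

After line 1: lst = [5, 4]
After line 2 (extend unpacks [17, 11]): lst = [5, 4, 17, 11]
After line 3 (append adds [17, 11] as single element): lst = [5, 4, 17, 11, [17, 11]]

[5, 4, 17, 11, [17, 11]]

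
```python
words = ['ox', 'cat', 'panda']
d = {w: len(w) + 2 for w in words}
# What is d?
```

{'ox': 4, 'cat': 5, 'panda': 7}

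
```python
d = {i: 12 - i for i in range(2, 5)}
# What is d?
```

{2: 10, 3: 9, 4: 8}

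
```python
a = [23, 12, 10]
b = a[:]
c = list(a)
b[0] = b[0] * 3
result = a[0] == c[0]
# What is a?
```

After line 1: a = [23, 12, 10]
After line 2 (b = a[:], copy): a = [23, 12, 10], b = [23, 12, 10]
After line 3 (c = list(a) is a copy, new object): c = [23, 12, 10]
After line 4 (b[0] = 23 * 3 = 69; only b mutates (copy)): a = [23, 12, 10], b = [69, 12, 10], c = [23, 12, 10]
After line 5 (a[0] = 23, c[0] = 23; result = True)

[23, 12, 10]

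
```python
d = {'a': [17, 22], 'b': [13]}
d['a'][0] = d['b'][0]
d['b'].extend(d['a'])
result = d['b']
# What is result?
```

After line 1: d = {'a': [17, 22], 'b': [13]}
After line 2 (a[0] = b[0] = 13): d = {'a': [13, 22], 'b': [13]}
After line 3 (b.extend(a) appends [13, 22]): d = {'a': [13, 22], 'b': [13, 13, 22]}
After line 4: result = d['b'] = [13, 13, 22]

[13, 13, 22]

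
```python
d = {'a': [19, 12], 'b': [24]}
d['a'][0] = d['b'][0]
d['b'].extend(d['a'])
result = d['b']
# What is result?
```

After line 1: d = {'a': [19, 12], 'b': [24]}
After line 2 (a[0] = b[0] = 24): d = {'a': [24, 12], 'b': [24]}
After line 3 (b.extend(a) appends [24, 12]): d = {'a': [24, 12], 'b': [24, 24, 12]}
After line 4: result = d['b'] = [24, 24, 12]

[24, 24, 12]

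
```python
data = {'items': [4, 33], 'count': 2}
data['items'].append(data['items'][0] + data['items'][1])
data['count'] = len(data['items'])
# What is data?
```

After line 1: data = {'items': [4, 33], 'count': 2}
After line 2 (append 4 + 33 = 37): data = {'items': [4, 33, 37], 'count': 2}
After line 3 (count = len(items) = 3): data = {'items': [4, 33, 37], 'count': 3}

{'items': [4, 33, 37], 'count': 3}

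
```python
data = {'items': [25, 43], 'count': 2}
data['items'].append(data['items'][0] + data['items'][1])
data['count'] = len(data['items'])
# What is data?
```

After line 1: data = {'items': [25, 43], 'count': 2}
After line 2 (append 25 + 43 = 68): data = {'items': [25, 43, 68], 'count': 2}
After line 3 (count = len(items) = 3): data = {'items': [25, 43, 68], 'count': 3}

{'items': [25, 43, 68], 'count': 3}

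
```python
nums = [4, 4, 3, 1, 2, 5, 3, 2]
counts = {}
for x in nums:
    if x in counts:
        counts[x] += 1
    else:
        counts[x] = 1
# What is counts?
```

Initial: counts = {}, nums = [4, 4, 3, 1, 2, 5, 3, 2]
See 4: counts = {4: 1}
See 4: counts = {4: 2}
See 3: counts = {4: 2, 3: 1}
See 1: counts = {4: 2, 3: 1, 1: 1}
See 2: counts = {4: 2, 3: 1, 1: 1, 2: 1}
See 5: counts = {4: 2, 3: 1, 1: 1, 2: 1, 5: 1}
See 3: counts = {4: 2, 3: 2, 1: 1, 2: 1, 5: 1}
See 2: counts = {4: 2, 3: 2, 1: 1, 2: 2, 5: 1}

{4: 2, 3: 2, 1: 1, 2: 2, 5: 1}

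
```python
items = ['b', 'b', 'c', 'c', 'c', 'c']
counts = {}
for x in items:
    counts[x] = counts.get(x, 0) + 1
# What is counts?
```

Initial: counts = {}, items = ['b', 'b', 'c', 'c', 'c', 'c']
See 'b': counts = {'b': 1}
See 'b': counts = {'b': 2}
See 'c': counts = {'b': 2, 'c': 1}
See 'c': counts = {'b': 2, 'c': 2}
See 'c': counts = {'b': 2, 'c': 3}
See 'c': counts = {'b': 2, 'c': 4}

{'b': 2, 'c': 4}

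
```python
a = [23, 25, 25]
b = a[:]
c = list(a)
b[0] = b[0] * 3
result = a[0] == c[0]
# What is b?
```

After line 1: a = [23, 25, 25]
After line 2 (b = a[:], copy): a = [23, 25, 25], b = [23, 25, 25]
After line 3 (c = list(a) is a copy, new object): c = [23, 25, 25]
After line 4 (b[0] = 23 * 3 = 69; only b mutates (copy)): a = [23, 25, 25], b = [69, 25, 25], c = [23, 25, 25]
After line 5 (a[0] = 23, c[0] = 23; result = True)

[69, 25, 25]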